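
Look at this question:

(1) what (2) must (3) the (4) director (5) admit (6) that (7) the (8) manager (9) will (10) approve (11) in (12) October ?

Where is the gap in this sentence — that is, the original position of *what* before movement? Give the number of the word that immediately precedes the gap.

Pre-movement form: The director must admit that the manager will approve what in October.
'what' is the direct object of 'approve'. Fronting leaves a gap immediately after 'approve':
What must the director admit that the manager will approve ___ in October?
'approve' is word 10.

10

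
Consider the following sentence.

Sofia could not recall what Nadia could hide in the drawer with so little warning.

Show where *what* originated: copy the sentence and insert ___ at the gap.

Sofia could not recall what Nadia could hide ___ in the drawer with so little warning.

Before movement: Nadia could hide what in the drawer with so little warning.
'what' is the direct object of 'hide'. The gap is right after 'hide'.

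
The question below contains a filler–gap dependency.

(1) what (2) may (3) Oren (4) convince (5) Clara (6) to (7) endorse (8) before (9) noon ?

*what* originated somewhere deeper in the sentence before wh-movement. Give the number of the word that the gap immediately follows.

Before movement: Oren may convince Clara to endorse what before noon.
The filler 'what' is interpreted as the direct object of 'endorse'. Wh-movement fronts it, leaving a gap right after 'endorse':
What may Oren convince Clara to endorse ___ before noon?
'endorse' is word 7.

7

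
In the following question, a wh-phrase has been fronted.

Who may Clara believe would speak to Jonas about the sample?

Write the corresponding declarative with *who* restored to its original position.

Clara may believe who would speak to Jonas about the sample.

'who' is the subject of the clause embedded under 'believe'. It moves to the left edge, and the trace sits right after 'believe':
Who may Clara believe ___ would speak to Jonas about the sample?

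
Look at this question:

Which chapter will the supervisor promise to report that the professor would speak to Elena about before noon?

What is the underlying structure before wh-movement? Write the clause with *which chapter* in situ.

'which chapter' is the object of the preposition 'about'. It moves to the left edge, and the trace sits right after 'about':
Which chapter will the supervisor promise to report that the professor would speak to Elena about ___ before noon?

The supervisor will promise to report that the professor would speak to Elena about which chapter before noon.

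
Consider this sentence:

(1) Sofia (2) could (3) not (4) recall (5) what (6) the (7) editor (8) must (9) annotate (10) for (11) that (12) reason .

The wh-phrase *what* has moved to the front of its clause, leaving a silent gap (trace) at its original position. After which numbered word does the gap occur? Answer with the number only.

9

Underlying clause: The editor must annotate what for that reason.
'what' functions as the direct object of 'annotate'. Fronting leaves a gap immediately after 'annotate':
Sofia could not recall what the editor must annotate ___ for that reason.
'annotate' is word 9.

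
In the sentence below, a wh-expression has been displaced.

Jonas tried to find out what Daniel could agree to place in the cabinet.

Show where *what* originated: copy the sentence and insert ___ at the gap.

Jonas tried to find out what Daniel could agree to place ___ in the cabinet.

Before movement: Daniel could agree to place what in the cabinet.
The filler 'what' is interpreted as the direct object of 'place'. The gap is right after 'place'.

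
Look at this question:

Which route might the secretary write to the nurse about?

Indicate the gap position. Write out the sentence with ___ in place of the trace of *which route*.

Before movement: The secretary might write to the nurse about which route.
'which route' functions as the object of the preposition 'about'. The gap is right after 'about'.

Which route might the secretary write to the nurse about ___?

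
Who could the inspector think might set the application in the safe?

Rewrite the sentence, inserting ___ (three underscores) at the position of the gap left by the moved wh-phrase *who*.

Who could the inspector think ___ might set the application in the safe?

In situ: The inspector could think who might set the application in the safe.
'who' is the subject of the clause embedded under 'think'. The gap is right after 'think'.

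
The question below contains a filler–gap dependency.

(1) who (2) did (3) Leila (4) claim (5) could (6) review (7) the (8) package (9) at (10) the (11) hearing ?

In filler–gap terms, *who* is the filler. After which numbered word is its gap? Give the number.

Pre-movement form: Leila did claim who could review the package at the hearing.
'who' is the subject of the clause embedded under 'claim'. Fronting leaves a gap immediately after 'claim':
Who did Leila claim ___ could review the package at the hearing?
'claim' is word 4.

4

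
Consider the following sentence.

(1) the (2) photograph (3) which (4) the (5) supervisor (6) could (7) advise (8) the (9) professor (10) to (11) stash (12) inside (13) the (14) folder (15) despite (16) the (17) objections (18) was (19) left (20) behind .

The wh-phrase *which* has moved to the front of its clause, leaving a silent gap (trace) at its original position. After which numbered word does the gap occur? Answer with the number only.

'which' functions as the direct object of 'stash'. Fronting leaves a gap immediately after 'stash':
The photograph which the supervisor could advise the professor to stash ___ inside the folder despite the objections was left behind.
'stash' is word 11.

11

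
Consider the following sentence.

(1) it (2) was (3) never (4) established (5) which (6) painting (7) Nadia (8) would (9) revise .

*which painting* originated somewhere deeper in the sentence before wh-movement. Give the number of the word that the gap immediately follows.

9

Underlying clause: Nadia would revise which painting.
The filler 'which painting' is interpreted as the direct object of 'revise'. Fronting leaves a gap immediately after 'revise':
It was never established which painting Nadia would revise ___.
'revise' is word 9.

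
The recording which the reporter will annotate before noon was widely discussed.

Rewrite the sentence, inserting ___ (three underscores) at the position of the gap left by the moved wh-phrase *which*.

The recording which the reporter will annotate ___ before noon was widely discussed.

'which' functions as the direct object of 'annotate'. The gap is right after 'annotate'.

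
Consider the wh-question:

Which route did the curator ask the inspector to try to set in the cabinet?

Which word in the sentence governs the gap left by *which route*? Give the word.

set

Pre-movement form: The curator did ask the inspector to try to set which route in the cabinet.
The filler 'which route' is interpreted as the direct object of 'set'. Fronting leaves a gap immediately after 'set':
Which route did the curator ask the inspector to try to set ___ in the cabinet?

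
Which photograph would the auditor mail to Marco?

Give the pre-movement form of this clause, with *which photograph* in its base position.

The filler 'which photograph' is interpreted as the direct object of 'mail'. It moves to the left edge, and the trace sits right after 'mail':
Which photograph would the auditor mail ___ to Marco?

The auditor would mail which photograph to Marco.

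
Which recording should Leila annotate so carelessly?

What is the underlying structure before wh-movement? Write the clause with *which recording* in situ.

'which recording' functions as the direct object of 'annotate'. It moves to the left edge, and the trace sits right after 'annotate':
Which recording should Leila annotate ___ so carelessly?

Leila should annotate which recording so carelessly.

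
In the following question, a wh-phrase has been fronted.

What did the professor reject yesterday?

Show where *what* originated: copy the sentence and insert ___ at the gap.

In situ: The professor did reject what yesterday.
The filler 'what' is interpreted as the direct object of 'reject'. The gap is right after 'reject'.

What did the professor reject ___ yesterday?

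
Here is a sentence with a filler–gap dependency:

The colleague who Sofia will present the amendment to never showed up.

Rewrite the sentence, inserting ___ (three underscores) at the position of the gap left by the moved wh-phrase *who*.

The colleague who Sofia will present the amendment to ___ never showed up.

The filler 'who' is interpreted as the object of the preposition 'to' (recipient of 'present'). The gap is right after 'to'.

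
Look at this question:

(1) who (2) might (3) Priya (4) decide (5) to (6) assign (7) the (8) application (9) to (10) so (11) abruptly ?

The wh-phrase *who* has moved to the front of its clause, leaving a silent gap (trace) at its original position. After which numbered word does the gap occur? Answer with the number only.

9

Underlying clause: Priya might decide to assign the application to who so abruptly.
The filler 'who' is interpreted as the object of the preposition 'to' (recipient of 'assign'). It moves to the left edge, and the trace sits right after 'to':
Who might Priya decide to assign the application to ___ so abruptly?
'to' is word 9.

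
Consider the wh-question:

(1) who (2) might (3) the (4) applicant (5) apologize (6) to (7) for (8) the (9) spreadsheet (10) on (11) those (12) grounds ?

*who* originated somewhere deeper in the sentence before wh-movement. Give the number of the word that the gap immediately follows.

In situ: The applicant might apologize to who for the spreadsheet on those grounds.
'who' is the object of the preposition 'to'. Wh-movement fronts it, leaving a gap right after 'to':
Who might the applicant apologize to ___ for the spreadsheet on those grounds?
'to' is word 6.

6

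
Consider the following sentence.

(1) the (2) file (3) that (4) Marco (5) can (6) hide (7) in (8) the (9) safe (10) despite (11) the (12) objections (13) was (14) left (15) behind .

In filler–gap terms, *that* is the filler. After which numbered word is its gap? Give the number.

6

'that' functions as the direct object of 'hide'. Wh-movement fronts it, leaving a gap right after 'hide':
The file that Marco can hide ___ in the safe despite the objections was left behind.
'hide' is word 6.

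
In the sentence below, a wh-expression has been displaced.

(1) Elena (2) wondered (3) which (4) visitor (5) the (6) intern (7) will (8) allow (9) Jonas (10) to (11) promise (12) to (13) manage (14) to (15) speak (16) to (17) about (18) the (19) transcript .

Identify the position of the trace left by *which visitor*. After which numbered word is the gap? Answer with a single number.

In situ: The intern will allow Jonas to promise to manage to speak to which visitor about the transcript.
'which visitor' functions as the object of the preposition 'to'. It moves to the left edge, and the trace sits right after 'to':
Elena wondered which visitor the intern will allow Jonas to promise to manage to speak to ___ about the transcript.
'to' is word 16.

16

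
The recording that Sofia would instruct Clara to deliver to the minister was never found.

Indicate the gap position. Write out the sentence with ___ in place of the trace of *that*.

The filler 'that' is interpreted as the direct object of 'deliver'. The gap is right after 'deliver'.

The recording that Sofia would instruct Clara to deliver ___ to the minister was never found.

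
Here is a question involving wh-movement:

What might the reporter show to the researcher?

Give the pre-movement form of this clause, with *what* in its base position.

The reporter might show what to the researcher.

The filler 'what' is interpreted as the direct object of 'show'. It moves to the left edge, and the trace sits right after 'show':
What might the reporter show ___ to the researcher?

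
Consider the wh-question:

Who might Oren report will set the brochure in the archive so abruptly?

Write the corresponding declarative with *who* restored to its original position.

'who' is the subject of the clause embedded under 'report'. Wh-movement fronts it, leaving a gap right after 'report':
Who might Oren report ___ will set the brochure in the archive so abruptly?

Oren might report who will set the brochure in the archive so abruptly.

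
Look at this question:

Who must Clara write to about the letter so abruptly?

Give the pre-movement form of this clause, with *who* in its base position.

'who' is the object of the preposition 'to'. It moves to the left edge, and the trace sits right after 'to':
Who must Clara write to ___ about the letter so abruptly?

Clara must write to who about the letter so abruptly.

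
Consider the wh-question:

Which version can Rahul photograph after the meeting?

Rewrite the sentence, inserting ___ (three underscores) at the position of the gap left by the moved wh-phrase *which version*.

Pre-movement form: Rahul can photograph which version after the meeting.
'which version' is the direct object of 'photograph'. The gap is right after 'photograph'.

Which version can Rahul photograph ___ after the meeting?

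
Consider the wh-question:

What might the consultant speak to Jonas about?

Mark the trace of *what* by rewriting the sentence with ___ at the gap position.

Pre-movement form: The consultant might speak to Jonas about what.
The filler 'what' is interpreted as the object of the preposition 'about'. The gap is right after 'about'.

What might the consultant speak to Jonas about ___?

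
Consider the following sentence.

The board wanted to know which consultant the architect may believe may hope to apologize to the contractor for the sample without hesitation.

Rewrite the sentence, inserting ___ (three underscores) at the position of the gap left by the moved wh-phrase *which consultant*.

Pre-movement form: The architect may believe which consultant may hope to apologize to the contractor for the sample without hesitation.
'which consultant' is the subject of the clause embedded under 'believe'. The gap is right after 'believe'.

The board wanted to know which consultant the architect may believe ___ may hope to apologize to the contractor for the sample without hesitation.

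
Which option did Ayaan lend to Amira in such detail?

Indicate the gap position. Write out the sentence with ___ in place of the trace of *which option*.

In situ: Ayaan did lend which option to Amira in such detail.
'which option' functions as the direct object of 'lend'. The gap is right after 'lend'.

Which option did Ayaan lend ___ to Amira in such detail?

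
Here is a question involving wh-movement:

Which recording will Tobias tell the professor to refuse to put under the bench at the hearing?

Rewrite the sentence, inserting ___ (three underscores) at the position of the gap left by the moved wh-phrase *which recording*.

In situ: Tobias will tell the professor to refuse to put which recording under the bench at the hearing.
The filler 'which recording' is interpreted as the direct object of 'put'. The gap is right after 'put'.

Which recording will Tobias tell the professor to refuse to put ___ under the bench at the hearing?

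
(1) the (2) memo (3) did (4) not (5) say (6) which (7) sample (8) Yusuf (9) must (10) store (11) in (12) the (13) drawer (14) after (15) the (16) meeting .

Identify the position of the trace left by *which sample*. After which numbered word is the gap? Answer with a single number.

Pre-movement form: Yusuf must store which sample in the drawer after the meeting.
'which sample' is the direct object of 'store'. Wh-movement fronts it, leaving a gap right after 'store':
The memo did not say which sample Yusuf must store ___ in the drawer after the meeting.
'store' is word 10.

10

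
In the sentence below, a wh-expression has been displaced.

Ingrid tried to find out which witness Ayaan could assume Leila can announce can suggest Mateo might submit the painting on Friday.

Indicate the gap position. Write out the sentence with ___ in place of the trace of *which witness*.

In situ: Ayaan could assume Leila can announce which witness can suggest Mateo might submit the painting on Friday.
The filler 'which witness' is interpreted as the subject of the clause embedded under 'announce'. The gap is right after 'announce'.

Ingrid tried to find out which witness Ayaan could assume Leila can announce ___ can suggest Mateo might submit the painting on Friday.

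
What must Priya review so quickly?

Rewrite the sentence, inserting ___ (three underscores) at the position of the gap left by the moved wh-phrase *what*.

What must Priya review ___ so quickly?

Pre-movement form: Priya must review what so quickly.
The filler 'what' is interpreted as the direct object of 'review'. The gap is right after 'review'.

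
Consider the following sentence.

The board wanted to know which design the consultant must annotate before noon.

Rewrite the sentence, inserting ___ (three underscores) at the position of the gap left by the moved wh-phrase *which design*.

In situ: The consultant must annotate which design before noon.
'which design' is the direct object of 'annotate'. The gap is right after 'annotate'.

The board wanted to know which design the consultant must annotate ___ before noon.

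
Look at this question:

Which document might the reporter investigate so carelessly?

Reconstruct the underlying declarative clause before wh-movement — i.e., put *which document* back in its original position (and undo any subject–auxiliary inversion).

The reporter might investigate which document so carelessly.

'which document' is the direct object of 'investigate'. Fronting leaves a gap immediately after 'investigate':
Which document might the reporter investigate ___ so carelessly?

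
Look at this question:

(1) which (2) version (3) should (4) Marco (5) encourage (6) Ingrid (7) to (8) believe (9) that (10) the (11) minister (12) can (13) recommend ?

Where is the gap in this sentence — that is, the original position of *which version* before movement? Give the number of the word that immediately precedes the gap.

13

In situ: Marco should encourage Ingrid to believe that the minister can recommend which version.
'which version' functions as the direct object of 'recommend'. Fronting leaves a gap immediately after 'recommend':
Which version should Marco encourage Ingrid to believe that the minister can recommend ___?
'recommend' is word 13.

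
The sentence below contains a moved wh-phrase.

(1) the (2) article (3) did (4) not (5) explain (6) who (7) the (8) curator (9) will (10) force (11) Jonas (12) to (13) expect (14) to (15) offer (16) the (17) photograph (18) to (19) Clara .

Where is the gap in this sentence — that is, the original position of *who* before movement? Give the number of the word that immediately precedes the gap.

Underlying clause: The curator will force Jonas to expect who to offer the photograph to Clara.
'who' functions as the direct object of 'expect'. Wh-movement fronts it, leaving a gap right after 'expect':
The article did not explain who the curator will force Jonas to expect ___ to offer the photograph to Clara.
'expect' is word 13.

13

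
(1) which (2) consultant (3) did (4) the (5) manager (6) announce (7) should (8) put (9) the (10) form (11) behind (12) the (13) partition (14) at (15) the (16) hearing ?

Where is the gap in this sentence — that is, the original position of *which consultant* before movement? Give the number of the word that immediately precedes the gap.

6

Before movement: The manager did announce which consultant should put the form behind the partition at the hearing.
'which consultant' functions as the subject of the clause embedded under 'announce'. Wh-movement fronts it, leaving a gap right after 'announce':
Which consultant did the manager announce ___ should put the form behind the partition at the hearing?
'announce' is word 6.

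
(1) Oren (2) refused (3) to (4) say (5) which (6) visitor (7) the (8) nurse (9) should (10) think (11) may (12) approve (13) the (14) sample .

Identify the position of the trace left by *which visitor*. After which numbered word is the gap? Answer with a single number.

In situ: The nurse should think which visitor may approve the sample.
The filler 'which visitor' is interpreted as the subject of the clause embedded under 'think'. Wh-movement fronts it, leaving a gap right after 'think':
Oren refused to say which visitor the nurse should think ___ may approve the sample.
'think' is word 10.

10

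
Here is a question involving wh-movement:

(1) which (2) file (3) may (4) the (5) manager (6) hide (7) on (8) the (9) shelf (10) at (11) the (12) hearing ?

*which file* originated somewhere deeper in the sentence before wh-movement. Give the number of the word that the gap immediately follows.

Before movement: The manager may hide which file on the shelf at the hearing.
The filler 'which file' is interpreted as the direct object of 'hide'. Fronting leaves a gap immediately after 'hide':
Which file may the manager hide ___ on the shelf at the hearing?
'hide' is word 6.

6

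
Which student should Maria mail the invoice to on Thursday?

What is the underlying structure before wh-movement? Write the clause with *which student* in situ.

Maria should mail the invoice to which student on Thursday.

'which student' functions as the object of the preposition 'to' (recipient of 'mail'). Wh-movement fronts it, leaving a gap right after 'to':
Which student should Maria mail the invoice to ___ on Thursday?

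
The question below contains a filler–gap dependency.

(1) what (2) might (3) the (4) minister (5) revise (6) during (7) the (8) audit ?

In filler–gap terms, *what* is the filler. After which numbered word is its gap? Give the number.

5

In situ: The minister might revise what during the audit.
The filler 'what' is interpreted as the direct object of 'revise'. Fronting leaves a gap immediately after 'revise':
What might the minister revise ___ during the audit?
'revise' is word 5.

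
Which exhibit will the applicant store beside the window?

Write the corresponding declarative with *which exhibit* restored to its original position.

'which exhibit' is the direct object of 'store'. Wh-movement fronts it, leaving a gap right after 'store':
Which exhibit will the applicant store ___ beside the window?

The applicant will store which exhibit beside the window.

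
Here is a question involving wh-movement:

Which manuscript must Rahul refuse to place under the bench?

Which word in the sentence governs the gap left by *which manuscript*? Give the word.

Before movement: Rahul must refuse to place which manuscript under the bench.
The filler 'which manuscript' is interpreted as the direct object of 'place'. Wh-movement fronts it, leaving a gap right after 'place':
Which manuscript must Rahul refuse to place ___ under the bench?

place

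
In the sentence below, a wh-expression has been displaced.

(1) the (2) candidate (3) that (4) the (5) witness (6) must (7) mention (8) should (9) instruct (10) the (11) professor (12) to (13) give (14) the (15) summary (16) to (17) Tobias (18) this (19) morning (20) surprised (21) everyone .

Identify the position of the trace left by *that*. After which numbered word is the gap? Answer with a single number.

7

'that' functions as the subject of the clause embedded under 'mention'. Fronting leaves a gap immediately after 'mention':
The candidate that the witness must mention ___ should instruct the professor to give the summary to Tobias this morning surprised everyone.
'mention' is word 7.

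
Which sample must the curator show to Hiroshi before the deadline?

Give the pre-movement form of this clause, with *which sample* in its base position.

The curator must show which sample to Hiroshi before the deadline.

'which sample' is the direct object of 'show'. Wh-movement fronts it, leaving a gap right after 'show':
Which sample must the curator show ___ to Hiroshi before the deadline?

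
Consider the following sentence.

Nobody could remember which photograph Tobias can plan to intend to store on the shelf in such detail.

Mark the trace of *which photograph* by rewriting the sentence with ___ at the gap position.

Nobody could remember which photograph Tobias can plan to intend to store ___ on the shelf in such detail.

Before movement: Tobias can plan to intend to store which photograph on the shelf in such detail.
'which photograph' functions as the direct object of 'store'. The gap is right after 'store'.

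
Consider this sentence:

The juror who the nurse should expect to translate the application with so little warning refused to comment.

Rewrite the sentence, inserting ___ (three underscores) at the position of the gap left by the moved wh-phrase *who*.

The juror who the nurse should expect ___ to translate the application with so little warning refused to comment.

'who' functions as the direct object of 'expect'. The gap is right after 'expect'.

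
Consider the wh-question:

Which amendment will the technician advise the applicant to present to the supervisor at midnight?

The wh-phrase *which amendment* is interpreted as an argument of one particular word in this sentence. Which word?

present

Underlying clause: The technician will advise the applicant to present which amendment to the supervisor at midnight.
'which amendment' is the direct object of 'present'. Fronting leaves a gap immediately after 'present':
Which amendment will the technician advise the applicant to present ___ to the supervisor at midnight?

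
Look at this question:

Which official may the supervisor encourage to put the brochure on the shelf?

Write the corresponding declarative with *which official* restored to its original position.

'which official' functions as the direct object of 'encourage'. Wh-movement fronts it, leaving a gap right after 'encourage':
Which official may the supervisor encourage ___ to put the brochure on the shelf?

The supervisor may encourage which official to put the brochure on the shelf.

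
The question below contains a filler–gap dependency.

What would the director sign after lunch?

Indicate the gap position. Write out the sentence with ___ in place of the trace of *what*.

What would the director sign ___ after lunch?

Pre-movement form: The director would sign what after lunch.
The filler 'what' is interpreted as the direct object of 'sign'. The gap is right after 'sign'.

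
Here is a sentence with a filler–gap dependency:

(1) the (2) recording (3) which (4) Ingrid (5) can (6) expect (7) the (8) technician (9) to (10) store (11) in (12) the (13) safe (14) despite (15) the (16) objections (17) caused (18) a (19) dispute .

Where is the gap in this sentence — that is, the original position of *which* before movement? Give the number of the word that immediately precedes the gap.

10

The filler 'which' is interpreted as the direct object of 'store'. Wh-movement fronts it, leaving a gap right after 'store':
The recording which Ingrid can expect the technician to store ___ in the safe despite the objections caused a dispute.
'store' is word 10.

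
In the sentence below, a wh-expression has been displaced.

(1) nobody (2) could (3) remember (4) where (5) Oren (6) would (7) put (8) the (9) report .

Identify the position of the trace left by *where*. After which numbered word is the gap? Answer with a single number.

Before movement: Oren would put the report where.
'where' functions as the locative complement of 'put'. It moves to the left edge, and the trace sits right after 'report':
Nobody could remember where Oren would put the report ___.
'report' is word 9.

9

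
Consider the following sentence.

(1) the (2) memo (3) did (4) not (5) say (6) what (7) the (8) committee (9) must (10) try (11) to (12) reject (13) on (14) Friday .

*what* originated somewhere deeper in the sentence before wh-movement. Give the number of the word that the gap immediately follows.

12

Pre-movement form: The committee must try to reject what on Friday.
'what' functions as the direct object of 'reject'. Wh-movement fronts it, leaving a gap right after 'reject':
The memo did not say what the committee must try to reject ___ on Friday.
'reject' is word 12.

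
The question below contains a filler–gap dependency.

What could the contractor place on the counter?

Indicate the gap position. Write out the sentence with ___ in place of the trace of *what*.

What could the contractor place ___ on the counter?

Before movement: The contractor could place what on the counter.
The filler 'what' is interpreted as the direct object of 'place'. The gap is right after 'place'.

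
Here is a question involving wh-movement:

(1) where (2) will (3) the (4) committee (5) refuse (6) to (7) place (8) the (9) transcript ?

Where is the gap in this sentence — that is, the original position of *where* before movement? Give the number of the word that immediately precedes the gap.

In situ: The committee will refuse to place the transcript where.
'where' is the locative complement of 'place'. Fronting leaves a gap immediately after 'transcript':
Where will the committee refuse to place the transcript ___?
'transcript' is word 9.

9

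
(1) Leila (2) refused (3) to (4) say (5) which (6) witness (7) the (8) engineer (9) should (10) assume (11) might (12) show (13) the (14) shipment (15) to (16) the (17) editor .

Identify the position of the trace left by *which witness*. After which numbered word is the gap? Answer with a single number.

Pre-movement form: The engineer should assume which witness might show the shipment to the editor.
The filler 'which witness' is interpreted as the subject of the clause embedded under 'assume'. It moves to the left edge, and the trace sits right after 'assume':
Leila refused to say which witness the engineer should assume ___ might show the shipment to the editor.
'assume' is word 10.

10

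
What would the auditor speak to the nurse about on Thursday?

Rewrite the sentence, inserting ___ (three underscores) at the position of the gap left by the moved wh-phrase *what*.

What would the auditor speak to the nurse about ___ on Thursday?

Before movement: The auditor would speak to the nurse about what on Thursday.
'what' is the object of the preposition 'about'. The gap is right after 'about'.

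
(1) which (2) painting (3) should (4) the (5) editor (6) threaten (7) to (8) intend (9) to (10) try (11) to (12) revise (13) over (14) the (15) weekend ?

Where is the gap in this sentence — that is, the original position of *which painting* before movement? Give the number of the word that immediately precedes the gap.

In situ: The editor should threaten to intend to try to revise which painting over the weekend.
'which painting' functions as the direct object of 'revise'. It moves to the left edge, and the trace sits right after 'revise':
Which painting should the editor threaten to intend to try to revise ___ over the weekend?
'revise' is word 12.

12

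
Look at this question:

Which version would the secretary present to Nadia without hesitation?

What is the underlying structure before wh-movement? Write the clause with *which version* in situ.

'which version' is the direct object of 'present'. It moves to the left edge, and the trace sits right after 'present':
Which version would the secretary present ___ to Nadia without hesitation?

The secretary would present which version to Nadia without hesitation.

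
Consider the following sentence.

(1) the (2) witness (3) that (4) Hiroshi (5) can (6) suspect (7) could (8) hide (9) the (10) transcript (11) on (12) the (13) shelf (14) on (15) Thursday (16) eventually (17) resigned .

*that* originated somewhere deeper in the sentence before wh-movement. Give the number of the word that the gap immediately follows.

6

The filler 'that' is interpreted as the subject of the clause embedded under 'suspect'. Wh-movement fronts it, leaving a gap right after 'suspect':
The witness that Hiroshi can suspect ___ could hide the transcript on the shelf on Thursday eventually resigned.
'suspect' is word 6.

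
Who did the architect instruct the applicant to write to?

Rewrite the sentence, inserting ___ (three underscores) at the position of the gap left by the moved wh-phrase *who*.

Pre-movement form: The architect did instruct the applicant to write to who.
The filler 'who' is interpreted as the object of the preposition 'to'. The gap is right after 'to'.

Who did the architect instruct the applicant to write to ___?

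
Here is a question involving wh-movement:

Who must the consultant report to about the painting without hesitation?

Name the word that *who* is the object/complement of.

to

Underlying clause: The consultant must report to who about the painting without hesitation.
'who' is the object of the preposition 'to'. Wh-movement fronts it, leaving a gap right after 'to':
Who must the consultant report to ___ about the painting without hesitation?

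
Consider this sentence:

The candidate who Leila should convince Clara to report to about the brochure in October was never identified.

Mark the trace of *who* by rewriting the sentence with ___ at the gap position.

The candidate who Leila should convince Clara to report to ___ about the brochure in October was never identified.

The filler 'who' is interpreted as the object of the preposition 'to'. The gap is right after 'to'.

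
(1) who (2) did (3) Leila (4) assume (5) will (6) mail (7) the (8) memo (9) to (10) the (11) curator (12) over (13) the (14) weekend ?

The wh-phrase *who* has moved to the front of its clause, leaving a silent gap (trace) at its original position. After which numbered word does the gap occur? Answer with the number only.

4

In situ: Leila did assume who will mail the memo to the curator over the weekend.
'who' functions as the subject of the clause embedded under 'assume'. Wh-movement fronts it, leaving a gap right after 'assume':
Who did Leila assume ___ will mail the memo to the curator over the weekend?
'assume' is word 4.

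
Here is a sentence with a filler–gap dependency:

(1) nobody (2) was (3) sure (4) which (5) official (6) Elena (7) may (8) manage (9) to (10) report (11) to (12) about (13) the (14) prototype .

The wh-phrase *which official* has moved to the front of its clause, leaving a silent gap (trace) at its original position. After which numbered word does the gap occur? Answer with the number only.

11

Pre-movement form: Elena may manage to report to which official about the prototype.
'which official' functions as the object of the preposition 'to'. Fronting leaves a gap immediately after 'to':
Nobody was sure which official Elena may manage to report to ___ about the prototype.
'to' is word 11.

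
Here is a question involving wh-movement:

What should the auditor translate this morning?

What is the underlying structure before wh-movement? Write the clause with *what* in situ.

'what' is the direct object of 'translate'. Fronting leaves a gap immediately after 'translate':
What should the auditor translate ___ this morning?

The auditor should translate what this morning.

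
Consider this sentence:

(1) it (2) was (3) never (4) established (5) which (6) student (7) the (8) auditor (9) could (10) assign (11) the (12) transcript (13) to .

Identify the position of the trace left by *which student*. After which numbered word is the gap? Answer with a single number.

Underlying clause: The auditor could assign the transcript to which student.
The filler 'which student' is interpreted as the object of the preposition 'to' (recipient of 'assign'). It moves to the left edge, and the trace sits right after 'to':
It was never established which student the auditor could assign the transcript to ___.
'to' is word 13.

13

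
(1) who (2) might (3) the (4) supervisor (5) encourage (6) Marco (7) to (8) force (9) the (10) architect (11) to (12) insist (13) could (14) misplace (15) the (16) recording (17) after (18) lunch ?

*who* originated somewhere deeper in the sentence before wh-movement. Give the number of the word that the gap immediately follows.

Pre-movement form: The supervisor might encourage Marco to force the architect to insist who could misplace the recording after lunch.
'who' functions as the subject of the clause embedded under 'insist'. Fronting leaves a gap immediately after 'insist':
Who might the supervisor encourage Marco to force the architect to insist ___ could misplace the recording after lunch?
'insist' is word 12.

12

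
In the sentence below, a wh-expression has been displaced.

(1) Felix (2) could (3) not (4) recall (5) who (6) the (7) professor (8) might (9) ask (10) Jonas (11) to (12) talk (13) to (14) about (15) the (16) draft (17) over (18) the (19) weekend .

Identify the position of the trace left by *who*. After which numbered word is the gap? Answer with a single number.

13

Underlying clause: The professor might ask Jonas to talk to who about the draft over the weekend.
'who' functions as the object of the preposition 'to'. It moves to the left edge, and the trace sits right after 'to':
Felix could not recall who the professor might ask Jonas to talk to ___ about the draft over the weekend.
'to' is word 13.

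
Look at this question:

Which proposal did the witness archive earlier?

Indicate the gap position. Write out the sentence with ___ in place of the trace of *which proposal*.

Which proposal did the witness archive ___ earlier?

In situ: The witness did archive which proposal earlier.
The filler 'which proposal' is interpreted as the direct object of 'archive'. The gap is right after 'archive'.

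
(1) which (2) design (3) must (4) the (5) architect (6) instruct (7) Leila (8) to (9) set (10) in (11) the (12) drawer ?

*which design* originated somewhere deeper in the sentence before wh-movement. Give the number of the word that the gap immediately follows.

9

Pre-movement form: The architect must instruct Leila to set which design in the drawer.
'which design' is the direct object of 'set'. Fronting leaves a gap immediately after 'set':
Which design must the architect instruct Leila to set ___ in the drawer?
'set' is word 9.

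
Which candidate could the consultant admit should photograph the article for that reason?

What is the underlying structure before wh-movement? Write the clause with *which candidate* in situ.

The consultant could admit which candidate should photograph the article for that reason.

'which candidate' is the subject of the clause embedded under 'admit'. It moves to the left edge, and the trace sits right after 'admit':
Which candidate could the consultant admit ___ should photograph the article for that reason?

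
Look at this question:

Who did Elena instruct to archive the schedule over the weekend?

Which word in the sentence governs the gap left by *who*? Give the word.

instruct

Pre-movement form: Elena did instruct who to archive the schedule over the weekend.
'who' functions as the direct object of 'instruct'. It moves to the left edge, and the trace sits right after 'instruct':
Who did Elena instruct ___ to archive the schedule over the weekend?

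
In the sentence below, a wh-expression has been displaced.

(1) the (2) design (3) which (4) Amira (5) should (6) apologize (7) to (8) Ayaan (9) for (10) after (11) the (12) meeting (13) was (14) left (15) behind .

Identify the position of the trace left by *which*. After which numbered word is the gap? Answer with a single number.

9

'which' functions as the object of the preposition 'for'. It moves to the left edge, and the trace sits right after 'for':
The design which Amira should apologize to Ayaan for ___ after the meeting was left behind.
'for' is word 9.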